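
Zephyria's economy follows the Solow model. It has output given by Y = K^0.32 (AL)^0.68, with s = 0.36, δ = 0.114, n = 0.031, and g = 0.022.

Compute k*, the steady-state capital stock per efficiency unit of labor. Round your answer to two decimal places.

Steady state requires s·f(k) = (n + g + δ)·k, i.e. s·k^α = (n + g + δ)·k.
Rearranging, k^(1−α) = s / (n + g + δ).
k^0.68 = 0.36 / (0.031 + 0.022 + 0.114) = 0.36 / 0.167 = 2.1557
k* = 2.1557^(1/0.68) ≈ 3.0944

k* ≈ 3.09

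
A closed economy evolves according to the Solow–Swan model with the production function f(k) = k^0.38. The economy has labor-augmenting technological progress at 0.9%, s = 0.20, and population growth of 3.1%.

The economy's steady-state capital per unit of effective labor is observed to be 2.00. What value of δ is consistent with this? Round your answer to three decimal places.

In steady state, investment equals break-even investment: s·k^α = (n + g + δ)·k.
So s / (n + g + δ) = (k*)^(1−α) = 2.00^0.62 = 1.5369.
Therefore n + g + δ = s / 1.5369 = 0.20 / 1.5369 = 0.1301, so δ = 0.1301 − 0.040 = 0.0901.

δ ≈ 0.090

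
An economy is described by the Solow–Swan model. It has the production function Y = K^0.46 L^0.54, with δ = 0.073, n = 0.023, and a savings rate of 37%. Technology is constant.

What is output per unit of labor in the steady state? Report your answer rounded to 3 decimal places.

Steady state requires s·f(k) = (n + δ)·k, i.e. s·k^α = (n + δ)·k.
Rearranging, k^(1−α) = s / (n + δ).
k^0.54 = 0.37 / (0.023 + 0.073) = 0.37 / 0.096 = 3.8542
k* = 3.8542^(1/0.54) ≈ 12.1636
y* = (k*)^α = 12.1636^0.46 ≈ 3.1559

y* = 3.156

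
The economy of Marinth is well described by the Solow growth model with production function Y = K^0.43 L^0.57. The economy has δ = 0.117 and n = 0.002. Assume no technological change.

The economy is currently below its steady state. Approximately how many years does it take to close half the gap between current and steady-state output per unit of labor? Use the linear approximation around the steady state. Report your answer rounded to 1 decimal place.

Near the steady state the convergence rate is λ = (1 − α)(n + δ).
λ = (1 − 0.43) × 0.119 = 0.57 × 0.119 = 0.06783
Half-life = ln 2 / λ = 0.6931 / 0.06783 ≈ 10.22 years

half-life ≈ 10.2 years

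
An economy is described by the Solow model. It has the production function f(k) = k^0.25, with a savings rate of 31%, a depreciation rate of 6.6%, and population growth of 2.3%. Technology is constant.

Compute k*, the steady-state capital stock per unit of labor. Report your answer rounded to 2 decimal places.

Steady state requires s·f(k) = (n + δ)·k, i.e. s·k^α = (n + δ)·k.
Dividing both sides by k: k^(1−α) = s / (n + δ).
k^0.75 = 0.31 / (0.023 + 0.066) = 0.31 / 0.089 = 3.4831
k* = 3.4831^(1/0.75) ≈ 5.2798

k* ≈ 5.28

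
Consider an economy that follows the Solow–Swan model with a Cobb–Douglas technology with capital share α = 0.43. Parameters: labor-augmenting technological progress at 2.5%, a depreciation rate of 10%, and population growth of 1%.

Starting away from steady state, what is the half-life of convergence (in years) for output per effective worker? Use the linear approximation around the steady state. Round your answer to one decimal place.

Near the steady state the convergence rate is λ = (1 − α)(n + g + δ).
λ = (1 − 0.43) × 0.135 = 0.57 × 0.135 = 0.07695
Half-life = ln 2 / λ = 0.6931 / 0.07695 ≈ 9.01 years

t_½ ≈ 9.0 years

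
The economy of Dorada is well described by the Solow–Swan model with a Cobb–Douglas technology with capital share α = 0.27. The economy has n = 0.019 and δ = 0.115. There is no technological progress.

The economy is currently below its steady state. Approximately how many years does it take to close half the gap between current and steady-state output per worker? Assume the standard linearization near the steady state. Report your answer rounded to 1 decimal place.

half-life ≈ 7.1 years

Near the steady state the convergence rate is λ = (1 − α)(n + δ).
λ = (1 − 0.27) × 0.134 = 0.73 × 0.134 = 0.09782
Half-life = ln 2 / λ = 0.6931 / 0.09782 ≈ 7.09 years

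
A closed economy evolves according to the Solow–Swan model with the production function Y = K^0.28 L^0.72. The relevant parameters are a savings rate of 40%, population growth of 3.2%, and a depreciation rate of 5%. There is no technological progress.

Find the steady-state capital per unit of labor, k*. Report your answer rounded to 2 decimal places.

Steady state requires s·f(k) = (n + δ)·k, i.e. s·k^α = (n + δ)·k.
Rearranging, k^(1−α) = s / (n + δ).
k^0.72 = 0.40 / (0.032 + 0.050) = 0.40 / 0.082 = 4.8780
k* = 4.8780^(1/0.72) ≈ 9.0342

k* = 9.03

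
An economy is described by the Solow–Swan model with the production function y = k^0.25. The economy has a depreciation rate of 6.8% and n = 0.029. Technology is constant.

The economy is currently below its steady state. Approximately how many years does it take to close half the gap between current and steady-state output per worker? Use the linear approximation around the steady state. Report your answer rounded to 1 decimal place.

t_½ ≈ 9.5 years

Near the steady state the convergence rate is λ = (1 − α)(n + δ).
λ = (1 − 0.25) × 0.097 = 0.75 × 0.097 = 0.07275
Half-life = ln 2 / λ = 0.6931 / 0.07275 ≈ 9.53 years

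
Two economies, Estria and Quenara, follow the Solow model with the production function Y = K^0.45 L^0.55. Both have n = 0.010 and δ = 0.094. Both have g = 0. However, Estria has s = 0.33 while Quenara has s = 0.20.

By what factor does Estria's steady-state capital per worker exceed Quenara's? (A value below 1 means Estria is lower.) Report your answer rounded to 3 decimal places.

Steady-state k* = [s/(n + δ)]^(1/(1−α)), so the ratio is [ (s_E/(n + δ)_E) / (s_Q/(n + δ)_Q) ]^1.8182.
s_E/(n + δ)_E = 0.33/0.104 = 3.1731; s_Q/(n + δ)_Q = 0.20/0.104 = 1.9231.
Ratio = (3.1731/1.9231)^1.8182 = 1.6500^1.8182 ≈ 2.4856

ratio ≈ 2.486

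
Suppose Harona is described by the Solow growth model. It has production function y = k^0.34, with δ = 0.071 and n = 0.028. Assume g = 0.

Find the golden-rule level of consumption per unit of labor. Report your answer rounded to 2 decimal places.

At the golden rule, f'(k) = n + δ, so α·k^(α−1) = n + δ and k_gold = (α/(n + δ))^(1/(1−α)).
k_gold = (0.34/0.099)^(1/0.66) = 3.4343^1.5152 ≈ 6.4849
c_gold = f(k_gold) − (n + δ)·k_gold = 1.8882 − 0.099×6.4849 ≈ 1.2462

c_gold ≈ 1.25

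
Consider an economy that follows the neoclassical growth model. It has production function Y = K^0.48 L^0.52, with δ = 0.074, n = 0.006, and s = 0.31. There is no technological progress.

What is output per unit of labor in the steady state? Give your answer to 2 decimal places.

y* = 3.49

In steady state, investment equals break-even investment: s·k^α = (n + δ)·k.
Rearranging, k^(1−α) = s / (n + δ).
k^0.52 = 0.31 / (0.006 + 0.074) = 0.31 / 0.080 = 3.8750
k* = 3.8750^(1/0.52) ≈ 13.5298
y* = (k*)^α = 13.5298^0.48 ≈ 3.4916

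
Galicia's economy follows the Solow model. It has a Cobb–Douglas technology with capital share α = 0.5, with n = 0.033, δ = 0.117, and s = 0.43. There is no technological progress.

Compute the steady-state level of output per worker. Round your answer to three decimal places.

y* = 2.867

In steady state, investment equals break-even investment: s·k^α = (n + δ)·k.
Rearranging, k^(1−α) = s / (n + δ).
k^0.5 = 0.43 / (0.033 + 0.117) = 0.43 / 0.150 = 2.8667
k* = 2.8667^(1/0.5) ≈ 8.2180
y* = (k*)^α = 8.2180^0.5 ≈ 2.8667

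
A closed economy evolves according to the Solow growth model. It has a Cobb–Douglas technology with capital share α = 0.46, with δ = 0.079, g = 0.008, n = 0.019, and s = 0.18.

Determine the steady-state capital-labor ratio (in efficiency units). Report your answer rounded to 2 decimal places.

In steady state, investment equals break-even investment: s·k^α = (n + g + δ)·k.
Rearranging, k^(1−α) = s / (n + g + δ).
k^0.54 = 0.18 / (0.019 + 0.008 + 0.079) = 0.18 / 0.106 = 1.6981
k* = 1.6981^(1/0.54) ≈ 2.6660

k* ≈ 2.67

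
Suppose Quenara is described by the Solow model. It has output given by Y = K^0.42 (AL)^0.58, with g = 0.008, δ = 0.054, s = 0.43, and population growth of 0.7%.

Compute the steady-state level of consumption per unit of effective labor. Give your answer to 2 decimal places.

c* = 2.14

In steady state, investment equals break-even investment: s·k^α = (n + g + δ)·k.
Dividing both sides by k: k^(1−α) = s / (n + g + δ).
k^0.58 = 0.43 / (0.007 + 0.008 + 0.054) = 0.43 / 0.069 = 6.2319
k* = 6.2319^(1/0.58) ≈ 23.4442
y* = (k*)^α = 23.4442^0.42 ≈ 3.7620
c* = (1 − s)·y* = (1 − 0.43) × 3.7620 ≈ 2.1443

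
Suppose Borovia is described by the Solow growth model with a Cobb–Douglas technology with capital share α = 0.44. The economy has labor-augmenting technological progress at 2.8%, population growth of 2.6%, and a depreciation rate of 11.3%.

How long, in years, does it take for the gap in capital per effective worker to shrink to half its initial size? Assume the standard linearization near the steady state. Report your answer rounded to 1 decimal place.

Near the steady state the convergence rate is λ = (1 − α)(n + g + δ).
λ = (1 − 0.44) × 0.167 = 0.56 × 0.167 = 0.09352
Half-life = ln 2 / λ = 0.6931 / 0.09352 ≈ 7.41 years

t_½ ≈ 7.4 years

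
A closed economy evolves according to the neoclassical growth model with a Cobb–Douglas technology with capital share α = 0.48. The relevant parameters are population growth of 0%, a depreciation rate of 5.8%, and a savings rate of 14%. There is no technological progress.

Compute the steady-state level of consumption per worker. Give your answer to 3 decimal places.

c* ≈ 1.940

At the steady state, Δk = 0, so s·k^α = (n + δ)·k.
Rearranging, k^(1−α) = s / (n + δ).
k^0.52 = 0.14 / (0.000 + 0.058) = 0.14 / 0.058 = 2.4138
k* = 2.4138^(1/0.52) ≈ 5.4446
y* = (k*)^α = 5.4446^0.48 ≈ 2.2556
c* = (1 − s)·y* = (1 − 0.14) × 2.2556 ≈ 1.9398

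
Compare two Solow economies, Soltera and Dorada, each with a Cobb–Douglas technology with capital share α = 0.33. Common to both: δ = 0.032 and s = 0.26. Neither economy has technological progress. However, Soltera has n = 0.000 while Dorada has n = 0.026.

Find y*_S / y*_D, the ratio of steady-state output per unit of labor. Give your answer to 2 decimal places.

Steady-state y* = [s/(n + δ)]^(α/(1−α)), so the ratio is [ (s_S/(n + δ)_S) / (s_D/(n + δ)_D) ]^0.4925.
s_S/(n + δ)_S = 0.26/0.032 = 8.1250; s_D/(n + δ)_D = 0.26/0.058 = 4.4828.
Ratio = (8.1250/4.4828)^0.4925 = 1.8125^0.4925 ≈ 1.3403

y*_S / y*_D ≈ 1.34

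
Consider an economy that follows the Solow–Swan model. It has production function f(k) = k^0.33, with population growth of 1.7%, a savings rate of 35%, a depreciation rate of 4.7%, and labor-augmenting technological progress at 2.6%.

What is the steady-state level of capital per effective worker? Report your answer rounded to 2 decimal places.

k* ≈ 7.59

At the steady state, Δk = 0, so s·k^α = (n + g + δ)·k.
Rearranging, k^(1−α) = s / (n + g + δ).
k^0.67 = 0.35 / (0.017 + 0.026 + 0.047) = 0.35 / 0.090 = 3.8889
k* = 3.8889^(1/0.67) ≈ 7.5917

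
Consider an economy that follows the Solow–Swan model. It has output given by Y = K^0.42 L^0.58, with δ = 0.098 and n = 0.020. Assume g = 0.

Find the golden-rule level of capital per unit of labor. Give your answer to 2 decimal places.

k_gold ≈ 8.93

The golden rule sets f'(k) = n + δ, i.e. α·k^(α−1) = n + δ.
So k^(1−α) = α / (n + δ) = 0.42 / 0.118 = 3.5593.
k_gold = 3.5593^(1/0.58) ≈ 8.9254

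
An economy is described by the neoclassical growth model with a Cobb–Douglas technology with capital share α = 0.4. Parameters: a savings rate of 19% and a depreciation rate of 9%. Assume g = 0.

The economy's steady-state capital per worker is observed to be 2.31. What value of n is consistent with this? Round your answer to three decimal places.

In steady state, investment equals break-even investment: s·k^α = (n + δ)·k.
So s / (n + δ) = (k*)^(1−α) = 2.31^0.6 = 1.6526.
Therefore n + δ = s / 1.6526 = 0.19 / 1.6526 = 0.1150, so n = 0.1150 − 0.090 = 0.0250.

n ≈ 0.025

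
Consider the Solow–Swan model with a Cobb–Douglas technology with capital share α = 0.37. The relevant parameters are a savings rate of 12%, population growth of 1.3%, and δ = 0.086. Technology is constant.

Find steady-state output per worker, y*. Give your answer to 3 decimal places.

Steady state requires s·f(k) = (n + δ)·k, i.e. s·k^α = (n + δ)·k.
Rearranging, k^(1−α) = s / (n + δ).
k^0.63 = 0.12 / (0.013 + 0.086) = 0.12 / 0.099 = 1.2121
k* = 1.2121^(1/0.63) ≈ 1.3571
y* = (k*)^α = 1.3571^0.37 ≈ 1.1196

y* = 1.120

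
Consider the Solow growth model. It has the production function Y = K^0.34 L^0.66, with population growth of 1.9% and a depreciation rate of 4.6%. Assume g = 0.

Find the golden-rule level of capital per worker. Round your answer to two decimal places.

The golden rule sets f'(k) = n + δ, i.e. α·k^(α−1) = n + δ.
So k^(1−α) = α / (n + δ) = 0.34 / 0.065 = 5.2308.
k_gold = 5.2308^(1/0.66) ≈ 12.2670

k_gold ≈ 12.27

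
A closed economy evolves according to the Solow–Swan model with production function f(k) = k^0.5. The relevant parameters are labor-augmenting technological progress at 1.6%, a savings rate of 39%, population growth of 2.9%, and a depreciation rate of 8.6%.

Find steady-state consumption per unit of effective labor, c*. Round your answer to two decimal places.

In steady state, investment equals break-even investment: s·k^α = (n + g + δ)·k.
Dividing both sides by k: k^(1−α) = s / (n + g + δ).
k^0.5 = 0.39 / (0.029 + 0.016 + 0.086) = 0.39 / 0.131 = 2.9771
k* = 2.9771^(1/0.5) ≈ 8.8631
y* = (k*)^α = 8.8631^0.5 ≈ 2.9771
c* = (1 − s)·y* = (1 − 0.39) × 2.9771 ≈ 1.8160

c* ≈ 1.82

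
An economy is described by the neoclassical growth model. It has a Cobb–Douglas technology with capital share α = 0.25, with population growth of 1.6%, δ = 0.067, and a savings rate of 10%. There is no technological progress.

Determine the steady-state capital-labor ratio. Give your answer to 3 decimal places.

At the steady state, Δk = 0, so s·k^α = (n + δ)·k.
Dividing both sides by k: k^(1−α) = s / (n + δ).
k^0.75 = 0.10 / (0.016 + 0.067) = 0.10 / 0.083 = 1.2048
k* = 1.2048^(1/0.75) ≈ 1.2820

k* ≈ 1.282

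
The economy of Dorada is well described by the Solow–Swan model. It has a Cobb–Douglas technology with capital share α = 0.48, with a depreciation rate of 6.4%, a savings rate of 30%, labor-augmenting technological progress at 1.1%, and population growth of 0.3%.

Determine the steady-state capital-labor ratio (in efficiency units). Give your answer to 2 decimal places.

k* = 13.34

In steady state, investment equals break-even investment: s·k^α = (n + g + δ)·k.
Dividing both sides by k: k^(1−α) = s / (n + g + δ).
k^0.52 = 0.30 / (0.003 + 0.011 + 0.064) = 0.30 / 0.078 = 3.8462
k* = 3.8462^(1/0.52) ≈ 13.3371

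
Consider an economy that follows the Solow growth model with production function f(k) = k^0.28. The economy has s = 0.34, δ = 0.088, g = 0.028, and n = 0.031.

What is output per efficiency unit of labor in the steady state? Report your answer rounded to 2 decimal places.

At the steady state, Δk = 0, so s·k^α = (n + g + δ)·k.
Rearranging, k^(1−α) = s / (n + g + δ).
k^0.72 = 0.34 / (0.031 + 0.028 + 0.088) = 0.34 / 0.147 = 2.3129
k* = 2.3129^(1/0.72) ≈ 3.2046
y* = (k*)^α = 3.2046^0.28 ≈ 1.3855

y* = 1.39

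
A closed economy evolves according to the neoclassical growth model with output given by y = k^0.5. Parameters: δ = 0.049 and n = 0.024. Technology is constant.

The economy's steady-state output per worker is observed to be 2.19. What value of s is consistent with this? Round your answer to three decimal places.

In steady state, investment equals break-even investment: s·k^α = (n + δ)·k.
Since y* = [s/(n + δ)]^(α/(1−α)), we have s/(n + δ) = (y*)^((1−α)/α) = 2.19^1 = 2.1900.
Therefore s = 2.1900 × (n + δ) = 2.1900 × 0.073 = 0.1599.

s ≈ 0.160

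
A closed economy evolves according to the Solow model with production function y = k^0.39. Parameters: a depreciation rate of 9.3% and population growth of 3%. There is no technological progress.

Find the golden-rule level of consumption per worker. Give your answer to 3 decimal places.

At the golden rule, f'(k) = n + δ, so α·k^(α−1) = n + δ and k_gold = (α/(n + δ))^(1/(1−α)).
k_gold = (0.39/0.123)^(1/0.61) = 3.1707^1.6393 ≈ 6.6305
c_gold = f(k_gold) − (n + δ)·k_gold = 2.0912 − 0.123×6.6305 ≈ 1.2756

c_gold ≈ 1.276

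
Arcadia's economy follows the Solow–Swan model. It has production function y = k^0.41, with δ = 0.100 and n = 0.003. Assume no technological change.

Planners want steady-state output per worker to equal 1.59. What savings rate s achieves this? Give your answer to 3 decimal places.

In steady state, investment equals break-even investment: s·k^α = (n + δ)·k.
Since y* = [s/(n + δ)]^(α/(1−α)), we have s/(n + δ) = (y*)^((1−α)/α) = 1.59^1.439 = 1.9490.
Therefore s = 1.9490 × (n + δ) = 1.9490 × 0.103 = 0.2007.

s ≈ 0.201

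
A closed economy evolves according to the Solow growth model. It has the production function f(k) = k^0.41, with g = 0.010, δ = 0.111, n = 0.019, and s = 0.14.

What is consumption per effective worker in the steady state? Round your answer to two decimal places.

c* ≈ 0.86

In steady state, investment equals break-even investment: s·k^α = (n + g + δ)·k.
Dividing both sides by k: k^(1−α) = s / (n + g + δ).
k^0.59 = 0.14 / (0.019 + 0.010 + 0.111) = 0.14 / 0.140 = 1.0000
k* = 1.0000^(1/0.59) ≈ 1.0000
y* = (k*)^α = 1.0000^0.41 ≈ 1.0000
c* = (1 − s)·y* = (1 − 0.14) × 1.0000 ≈ 0.8600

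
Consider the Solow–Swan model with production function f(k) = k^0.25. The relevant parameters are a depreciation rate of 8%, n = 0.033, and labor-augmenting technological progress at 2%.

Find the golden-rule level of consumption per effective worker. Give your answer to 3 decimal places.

At the golden rule, f'(k) = n + g + δ, so α·k^(α−1) = n + g + δ and k_gold = (α/(n + g + δ))^(1/(1−α)).
k_gold = (0.25/0.133)^(1/0.75) = 1.8797^1.3333 ≈ 2.3198
c_gold = f(k_gold) − (n + g + δ)·k_gold = 1.2341 − 0.133×2.3198 ≈ 0.9256

c_gold ≈ 0.926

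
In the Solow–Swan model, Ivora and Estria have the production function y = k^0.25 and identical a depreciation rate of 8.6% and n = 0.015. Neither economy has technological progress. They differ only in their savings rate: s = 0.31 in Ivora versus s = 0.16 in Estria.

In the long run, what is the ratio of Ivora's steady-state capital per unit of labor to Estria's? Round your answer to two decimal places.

ratio ≈ 2.42

Steady-state k* = [s/(n + δ)]^(1/(1−α)), so the ratio is [ (s_I/(n + δ)_I) / (s_E/(n + δ)_E) ]^1.3333.
s_I/(n + δ)_I = 0.31/0.101 = 3.0693; s_E/(n + δ)_E = 0.16/0.101 = 1.5842.
Ratio = (3.0693/1.5842)^1.3333 = 1.9374^1.3333 ≈ 2.4152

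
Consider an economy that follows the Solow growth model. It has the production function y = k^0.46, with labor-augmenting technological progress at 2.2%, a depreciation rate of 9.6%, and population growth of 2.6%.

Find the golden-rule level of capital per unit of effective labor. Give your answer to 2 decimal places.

k_gold ≈ 8.59

The golden rule sets f'(k) = n + g + δ, i.e. α·k^(α−1) = n + g + δ.
So k^(1−α) = α / (n + g + δ) = 0.46 / 0.144 = 3.1944.
k_gold = 3.1944^(1/0.54) ≈ 8.5912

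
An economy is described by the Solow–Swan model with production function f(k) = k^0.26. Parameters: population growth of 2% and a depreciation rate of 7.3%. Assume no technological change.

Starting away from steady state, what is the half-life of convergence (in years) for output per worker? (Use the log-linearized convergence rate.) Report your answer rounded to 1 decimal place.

t_½ ≈ 10.1 years

Near the steady state the convergence rate is λ = (1 − α)(n + δ).
λ = (1 − 0.26) × 0.093 = 0.74 × 0.093 = 0.06882
Half-life = ln 2 / λ = 0.6931 / 0.06882 ≈ 10.07 years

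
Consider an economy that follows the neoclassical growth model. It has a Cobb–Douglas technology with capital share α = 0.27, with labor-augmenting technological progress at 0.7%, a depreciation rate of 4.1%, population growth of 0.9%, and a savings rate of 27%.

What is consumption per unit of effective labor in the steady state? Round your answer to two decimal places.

c* = 1.30

Steady state requires s·f(k) = (n + g + δ)·k, i.e. s·k^α = (n + g + δ)·k.
Rearranging, k^(1−α) = s / (n + g + δ).
k^0.73 = 0.27 / (0.009 + 0.007 + 0.041) = 0.27 / 0.057 = 4.7368
k* = 4.7368^(1/0.73) ≈ 8.4202
y* = (k*)^α = 8.4202^0.27 ≈ 1.7776
c* = (1 − s)·y* = (1 − 0.27) × 1.7776 ≈ 1.2976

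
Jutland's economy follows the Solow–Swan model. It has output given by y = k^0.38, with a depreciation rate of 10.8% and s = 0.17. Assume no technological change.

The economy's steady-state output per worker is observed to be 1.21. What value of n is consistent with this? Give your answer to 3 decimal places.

At the steady state, Δk = 0, so s·k^α = (n + δ)·k.
Since y* = [s/(n + δ)]^(α/(1−α)), we have s/(n + δ) = (y*)^((1−α)/α) = 1.21^1.6316 = 1.3648.
Therefore n + δ = s / 1.3648 = 0.17 / 1.3648 = 0.1246, so n = 0.1246 − 0.108 = 0.0166.

n ≈ 0.017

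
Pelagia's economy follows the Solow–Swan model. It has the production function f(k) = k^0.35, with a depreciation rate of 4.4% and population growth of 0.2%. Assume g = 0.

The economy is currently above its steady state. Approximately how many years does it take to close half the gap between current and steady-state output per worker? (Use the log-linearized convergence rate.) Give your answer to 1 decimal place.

about 23.2 years

Near the steady state the convergence rate is λ = (1 − α)(n + δ).
λ = (1 − 0.35) × 0.046 = 0.65 × 0.046 = 0.0299
Half-life = ln 2 / λ = 0.6931 / 0.0299 ≈ 23.18 years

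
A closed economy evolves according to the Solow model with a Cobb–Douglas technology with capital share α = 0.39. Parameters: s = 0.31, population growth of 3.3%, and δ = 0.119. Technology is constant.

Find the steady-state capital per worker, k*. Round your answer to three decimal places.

At the steady state, Δk = 0, so s·k^α = (n + δ)·k.
Dividing both sides by k: k^(1−α) = s / (n + δ).
k^0.61 = 0.31 / (0.033 + 0.119) = 0.31 / 0.152 = 2.0395
k* = 2.0395^(1/0.61) ≈ 3.2167

k* ≈ 3.217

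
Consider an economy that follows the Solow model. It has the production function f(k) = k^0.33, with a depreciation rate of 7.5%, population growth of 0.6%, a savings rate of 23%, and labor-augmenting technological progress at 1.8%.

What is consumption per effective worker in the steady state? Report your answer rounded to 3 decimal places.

c* = 1.166

Steady state requires s·f(k) = (n + g + δ)·k, i.e. s·k^α = (n + g + δ)·k.
Rearranging, k^(1−α) = s / (n + g + δ).
k^0.67 = 0.23 / (0.006 + 0.018 + 0.075) = 0.23 / 0.099 = 2.3232
k* = 2.3232^(1/0.67) ≈ 3.5188
y* = (k*)^α = 3.5188^0.33 ≈ 1.5146
c* = (1 − s)·y* = (1 − 0.23) × 1.5146 ≈ 1.1662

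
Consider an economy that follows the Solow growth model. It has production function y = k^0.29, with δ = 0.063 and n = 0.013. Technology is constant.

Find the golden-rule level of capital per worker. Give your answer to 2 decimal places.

The golden rule sets f'(k) = n + δ, i.e. α·k^(α−1) = n + δ.
So k^(1−α) = α / (n + δ) = 0.29 / 0.076 = 3.8158.
k_gold = 3.8158^(1/0.71) ≈ 6.5938

k_gold ≈ 6.59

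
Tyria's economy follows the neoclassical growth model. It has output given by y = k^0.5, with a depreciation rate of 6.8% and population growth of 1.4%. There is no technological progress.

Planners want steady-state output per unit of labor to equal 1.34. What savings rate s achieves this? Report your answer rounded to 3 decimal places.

Steady state requires s·f(k) = (n + δ)·k, i.e. s·k^α = (n + δ)·k.
Since y* = [s/(n + δ)]^(α/(1−α)), we have s/(n + δ) = (y*)^((1−α)/α) = 1.34^1 = 1.3400.
Therefore s = 1.3400 × (n + δ) = 1.3400 × 0.082 = 0.1099.

s ≈ 0.110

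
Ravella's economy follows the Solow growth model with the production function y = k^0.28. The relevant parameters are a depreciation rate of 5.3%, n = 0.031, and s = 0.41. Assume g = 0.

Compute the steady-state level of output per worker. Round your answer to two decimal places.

In steady state, investment equals break-even investment: s·k^α = (n + δ)·k.
Rearranging, k^(1−α) = s / (n + δ).
k^0.72 = 0.41 / (0.031 + 0.053) = 0.41 / 0.084 = 4.8810
k* = 4.8810^(1/0.72) ≈ 9.0420
y* = (k*)^α = 9.0420^0.28 ≈ 1.8525

y* = 1.85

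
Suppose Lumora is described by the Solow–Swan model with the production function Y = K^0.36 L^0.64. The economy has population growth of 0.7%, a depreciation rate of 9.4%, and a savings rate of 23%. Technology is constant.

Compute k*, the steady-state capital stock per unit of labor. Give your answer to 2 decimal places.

In steady state, investment equals break-even investment: s·k^α = (n + δ)·k.
Dividing both sides by k: k^(1−α) = s / (n + δ).
k^0.64 = 0.23 / (0.007 + 0.094) = 0.23 / 0.101 = 2.2772
k* = 2.2772^(1/0.64) ≈ 3.6178

k* = 3.62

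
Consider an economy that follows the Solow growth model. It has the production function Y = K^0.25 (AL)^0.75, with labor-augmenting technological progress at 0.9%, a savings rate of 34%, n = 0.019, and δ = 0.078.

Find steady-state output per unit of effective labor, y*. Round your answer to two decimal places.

Steady state requires s·f(k) = (n + g + δ)·k, i.e. s·k^α = (n + g + δ)·k.
Dividing both sides by k: k^(1−α) = s / (n + g + δ).
k^0.75 = 0.34 / (0.019 + 0.009 + 0.078) = 0.34 / 0.106 = 3.2075
k* = 3.2075^(1/0.75) ≈ 4.7303
y* = (k*)^α = 4.7303^0.25 ≈ 1.4748

y* = 1.47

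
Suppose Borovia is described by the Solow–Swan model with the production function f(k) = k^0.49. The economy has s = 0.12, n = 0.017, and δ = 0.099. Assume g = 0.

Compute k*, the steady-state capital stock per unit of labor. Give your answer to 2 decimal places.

Steady state requires s·f(k) = (n + δ)·k, i.e. s·k^α = (n + δ)·k.
Rearranging, k^(1−α) = s / (n + δ).
k^0.51 = 0.12 / (0.017 + 0.099) = 0.12 / 0.116 = 1.0345
k* = 1.0345^(1/0.51) ≈ 1.0688

k* ≈ 1.07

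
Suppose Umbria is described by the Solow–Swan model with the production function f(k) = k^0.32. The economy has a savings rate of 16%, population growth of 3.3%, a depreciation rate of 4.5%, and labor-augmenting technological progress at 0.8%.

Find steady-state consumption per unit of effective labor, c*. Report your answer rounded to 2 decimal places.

c* = 1.13

In steady state, investment equals break-even investment: s·k^α = (n + g + δ)·k.
Dividing both sides by k: k^(1−α) = s / (n + g + δ).
k^0.68 = 0.16 / (0.033 + 0.008 + 0.045) = 0.16 / 0.086 = 1.8605
k* = 1.8605^(1/0.68) ≈ 2.4918
y* = (k*)^α = 2.4918^0.32 ≈ 1.3393
c* = (1 − s)·y* = (1 − 0.16) × 1.3393 ≈ 1.1250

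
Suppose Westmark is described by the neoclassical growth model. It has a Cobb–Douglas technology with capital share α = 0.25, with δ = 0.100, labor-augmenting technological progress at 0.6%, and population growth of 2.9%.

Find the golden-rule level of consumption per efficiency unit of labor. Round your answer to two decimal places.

c_gold ≈ 0.92

At the golden rule, f'(k) = n + g + δ, so α·k^(α−1) = n + g + δ and k_gold = (α/(n + g + δ))^(1/(1−α)).
k_gold = (0.25/0.135)^(1/0.75) = 1.8519^1.3333 ≈ 2.2741
c_gold = f(k_gold) − (n + g + δ)·k_gold = 1.2280 − 0.135×2.2741 ≈ 0.9210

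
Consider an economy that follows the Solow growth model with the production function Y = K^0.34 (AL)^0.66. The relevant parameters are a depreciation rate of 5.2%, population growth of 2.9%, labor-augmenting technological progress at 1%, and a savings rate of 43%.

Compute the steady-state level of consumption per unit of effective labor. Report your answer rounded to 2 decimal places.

Steady state requires s·f(k) = (n + g + δ)·k, i.e. s·k^α = (n + g + δ)·k.
Dividing both sides by k: k^(1−α) = s / (n + g + δ).
k^0.66 = 0.43 / (0.029 + 0.010 + 0.052) = 0.43 / 0.091 = 4.7253
k* = 4.7253^(1/0.66) ≈ 10.5163
y* = (k*)^α = 10.5163^0.34 ≈ 2.2255
c* = (1 − s)·y* = (1 − 0.43) × 2.2255 ≈ 1.2685

c* ≈ 1.27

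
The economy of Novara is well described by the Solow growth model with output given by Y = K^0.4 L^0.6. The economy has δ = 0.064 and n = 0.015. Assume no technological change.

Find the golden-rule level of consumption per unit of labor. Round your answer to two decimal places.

c_gold ≈ 1.77

At the golden rule, f'(k) = n + δ, so α·k^(α−1) = n + δ and k_gold = (α/(n + δ))^(1/(1−α)).
k_gold = (0.4/0.079)^(1/0.6) = 5.0633^1.6667 ≈ 14.9307
c_gold = f(k_gold) − (n + δ)·k_gold = 2.9487 − 0.079×14.9307 ≈ 1.7692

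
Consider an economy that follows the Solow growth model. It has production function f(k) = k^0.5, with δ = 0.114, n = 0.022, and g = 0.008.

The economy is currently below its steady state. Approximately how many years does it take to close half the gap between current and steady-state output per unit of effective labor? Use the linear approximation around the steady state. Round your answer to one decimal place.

Near the steady state the convergence rate is λ = (1 − α)(n + g + δ).
λ = (1 − 0.5) × 0.144 = 0.5 × 0.144 = 0.0720
Half-life = ln 2 / λ = 0.6931 / 0.0720 ≈ 9.63 years

half-life ≈ 9.6 years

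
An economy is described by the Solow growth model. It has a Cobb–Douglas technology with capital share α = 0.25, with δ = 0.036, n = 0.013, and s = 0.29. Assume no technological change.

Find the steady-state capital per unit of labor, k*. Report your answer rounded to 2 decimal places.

k* ≈ 10.71

In steady state, investment equals break-even investment: s·k^α = (n + δ)·k.
Rearranging, k^(1−α) = s / (n + δ).
k^0.75 = 0.29 / (0.013 + 0.036) = 0.29 / 0.049 = 5.9184
k* = 5.9184^(1/0.75) ≈ 10.7055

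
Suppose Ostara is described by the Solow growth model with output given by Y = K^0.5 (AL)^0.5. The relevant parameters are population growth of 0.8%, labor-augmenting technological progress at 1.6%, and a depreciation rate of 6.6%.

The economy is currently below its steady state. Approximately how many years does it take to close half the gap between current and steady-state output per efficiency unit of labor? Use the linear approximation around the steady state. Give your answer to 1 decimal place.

about 15.4 years

Near the steady state the convergence rate is λ = (1 − α)(n + g + δ).
λ = (1 − 0.5) × 0.090 = 0.5 × 0.090 = 0.0450
Half-life = ln 2 / λ = 0.6931 / 0.0450 ≈ 15.40 years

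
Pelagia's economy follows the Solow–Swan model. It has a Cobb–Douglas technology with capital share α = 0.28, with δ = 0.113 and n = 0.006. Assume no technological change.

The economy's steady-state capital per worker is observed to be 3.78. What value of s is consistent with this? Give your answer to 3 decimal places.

In steady state, investment equals break-even investment: s·k^α = (n + δ)·k.
So s / (n + δ) = (k*)^(1−α) = 3.78^0.72 = 2.6049.
Therefore s = 2.6049 × (n + δ) = 2.6049 × 0.119 = 0.3100.

s ≈ 0.310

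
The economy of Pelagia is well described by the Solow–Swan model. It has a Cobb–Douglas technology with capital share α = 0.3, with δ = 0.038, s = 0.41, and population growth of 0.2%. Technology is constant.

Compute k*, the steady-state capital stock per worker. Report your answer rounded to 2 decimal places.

In steady state, investment equals break-even investment: s·k^α = (n + δ)·k.
Rearranging, k^(1−α) = s / (n + δ).
k^0.7 = 0.41 / (0.002 + 0.038) = 0.41 / 0.040 = 10.2500
k* = 10.2500^(1/0.7) ≈ 27.7902

k* = 27.79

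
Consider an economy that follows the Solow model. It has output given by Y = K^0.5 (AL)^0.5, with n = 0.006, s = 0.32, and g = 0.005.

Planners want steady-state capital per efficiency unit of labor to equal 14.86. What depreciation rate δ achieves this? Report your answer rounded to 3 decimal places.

δ ≈ 0.072

Steady state requires s·f(k) = (n + g + δ)·k, i.e. s·k^α = (n + g + δ)·k.
So s / (n + g + δ) = (k*)^(1−α) = 14.86^0.5 = 3.8549.
Therefore n + g + δ = s / 3.8549 = 0.32 / 3.8549 = 0.0830, so δ = 0.0830 − 0.011 = 0.0720.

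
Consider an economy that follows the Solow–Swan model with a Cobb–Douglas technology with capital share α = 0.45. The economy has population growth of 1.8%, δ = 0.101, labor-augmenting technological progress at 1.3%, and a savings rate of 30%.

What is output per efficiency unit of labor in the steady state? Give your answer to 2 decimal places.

In steady state, investment equals break-even investment: s·k^α = (n + g + δ)·k.
Dividing both sides by k: k^(1−α) = s / (n + g + δ).
k^0.55 = 0.30 / (0.018 + 0.013 + 0.101) = 0.30 / 0.132 = 2.2727
k* = 2.2727^(1/0.55) ≈ 4.4490
y* = (k*)^α = 4.4490^0.45 ≈ 1.9576

y* = 1.96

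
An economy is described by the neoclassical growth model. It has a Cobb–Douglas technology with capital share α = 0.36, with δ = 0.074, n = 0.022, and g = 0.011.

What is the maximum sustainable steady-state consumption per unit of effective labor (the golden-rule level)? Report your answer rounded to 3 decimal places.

c_gold ≈ 1.266

At the golden rule, f'(k) = n + g + δ, so α·k^(α−1) = n + g + δ and k_gold = (α/(n + g + δ))^(1/(1−α)).
k_gold = (0.36/0.107)^(1/0.64) = 3.3645^1.5625 ≈ 6.6575
c_gold = f(k_gold) − (n + g + δ)·k_gold = 1.9788 − 0.107×6.6575 ≈ 1.2664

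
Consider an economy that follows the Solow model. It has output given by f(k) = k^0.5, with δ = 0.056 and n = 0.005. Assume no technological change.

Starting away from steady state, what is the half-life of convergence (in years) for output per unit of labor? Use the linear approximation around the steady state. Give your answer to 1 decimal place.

t_½ ≈ 22.7 years

Near the steady state the convergence rate is λ = (1 − α)(n + δ).
λ = (1 − 0.5) × 0.061 = 0.5 × 0.061 = 0.0305
Half-life = ln 2 / λ = 0.6931 / 0.0305 ≈ 22.72 years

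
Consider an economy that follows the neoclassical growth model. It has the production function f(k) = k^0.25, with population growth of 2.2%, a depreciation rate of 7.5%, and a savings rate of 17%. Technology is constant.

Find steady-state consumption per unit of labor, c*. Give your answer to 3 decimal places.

At the steady state, Δk = 0, so s·k^α = (n + δ)·k.
Rearranging, k^(1−α) = s / (n + δ).
k^0.75 = 0.17 / (0.022 + 0.075) = 0.17 / 0.097 = 1.7526
k* = 1.7526^(1/0.75) ≈ 2.1131
y* = (k*)^α = 2.1131^0.25 ≈ 1.2057
c* = (1 − s)·y* = (1 − 0.17) × 1.2057 ≈ 1.0007

c* = 1.001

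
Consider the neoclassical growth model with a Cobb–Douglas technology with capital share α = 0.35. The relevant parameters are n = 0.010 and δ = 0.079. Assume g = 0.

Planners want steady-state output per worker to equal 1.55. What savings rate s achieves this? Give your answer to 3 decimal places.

s ≈ 0.201

Steady state requires s·f(k) = (n + δ)·k, i.e. s·k^α = (n + δ)·k.
Since y* = [s/(n + δ)]^(α/(1−α)), we have s/(n + δ) = (y*)^((1−α)/α) = 1.55^1.8571 = 2.2567.
Therefore s = 2.2567 × (n + δ) = 2.2567 × 0.089 = 0.2008.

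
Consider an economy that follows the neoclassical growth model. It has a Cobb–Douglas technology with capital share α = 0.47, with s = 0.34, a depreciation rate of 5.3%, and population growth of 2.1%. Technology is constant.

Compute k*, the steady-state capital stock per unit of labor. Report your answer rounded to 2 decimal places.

k* ≈ 17.76

Steady state requires s·f(k) = (n + δ)·k, i.e. s·k^α = (n + δ)·k.
Dividing both sides by k: k^(1−α) = s / (n + δ).
k^0.53 = 0.34 / (0.021 + 0.053) = 0.34 / 0.074 = 4.5946
k* = 4.5946^(1/0.53) ≈ 17.7633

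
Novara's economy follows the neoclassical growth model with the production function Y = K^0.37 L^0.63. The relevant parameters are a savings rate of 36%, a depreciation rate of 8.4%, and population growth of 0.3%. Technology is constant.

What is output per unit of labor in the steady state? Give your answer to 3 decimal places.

In steady state, investment equals break-even investment: s·k^α = (n + δ)·k.
Dividing both sides by k: k^(1−α) = s / (n + δ).
k^0.63 = 0.36 / (0.003 + 0.084) = 0.36 / 0.087 = 4.1379
k* = 4.1379^(1/0.63) ≈ 9.5283
y* = (k*)^α = 9.5283^0.37 ≈ 2.3027

y* = 2.303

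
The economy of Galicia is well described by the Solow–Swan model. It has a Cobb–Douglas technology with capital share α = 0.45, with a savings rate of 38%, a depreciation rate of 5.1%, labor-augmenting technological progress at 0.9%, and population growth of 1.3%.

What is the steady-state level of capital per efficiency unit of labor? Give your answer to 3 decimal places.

At the steady state, Δk = 0, so s·k^α = (n + g + δ)·k.
Rearranging, k^(1−α) = s / (n + g + δ).
k^0.55 = 0.38 / (0.013 + 0.009 + 0.051) = 0.38 / 0.073 = 5.2055
k* = 5.2055^(1/0.55) ≈ 20.0752

k* ≈ 20.075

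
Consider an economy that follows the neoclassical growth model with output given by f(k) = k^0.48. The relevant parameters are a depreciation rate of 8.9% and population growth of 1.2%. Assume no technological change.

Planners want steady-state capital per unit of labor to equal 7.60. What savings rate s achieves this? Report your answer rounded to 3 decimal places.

In steady state, investment equals break-even investment: s·k^α = (n + δ)·k.
So s / (n + δ) = (k*)^(1−α) = 7.60^0.52 = 2.8709.
Therefore s = 2.8709 × (n + δ) = 2.8709 × 0.101 = 0.2900.

s ≈ 0.290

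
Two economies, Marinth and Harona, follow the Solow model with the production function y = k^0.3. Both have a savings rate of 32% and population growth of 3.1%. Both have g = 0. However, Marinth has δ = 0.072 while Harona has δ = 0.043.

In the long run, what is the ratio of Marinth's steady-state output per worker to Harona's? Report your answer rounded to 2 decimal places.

ratio ≈ 0.87

Steady-state y* = [s/(n + δ)]^(α/(1−α)), so the ratio is [ (s_M/(n + δ)_M) / (s_H/(n + δ)_H) ]^0.4286.
s_M/(n + δ)_M = 0.32/0.103 = 3.1068; s_H/(n + δ)_H = 0.32/0.074 = 4.3243.
Ratio = (3.1068/4.3243)^0.4286 = 0.7185^0.4286 ≈ 0.8679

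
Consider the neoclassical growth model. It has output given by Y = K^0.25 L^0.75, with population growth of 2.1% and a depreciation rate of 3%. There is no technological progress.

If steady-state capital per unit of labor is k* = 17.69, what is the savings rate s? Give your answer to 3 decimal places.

s ≈ 0.440

In steady state, investment equals break-even investment: s·k^α = (n + δ)·k.
So s / (n + δ) = (k*)^(1−α) = 17.69^0.75 = 8.6257.
Therefore s = 8.6257 × (n + δ) = 8.6257 × 0.051 = 0.4399.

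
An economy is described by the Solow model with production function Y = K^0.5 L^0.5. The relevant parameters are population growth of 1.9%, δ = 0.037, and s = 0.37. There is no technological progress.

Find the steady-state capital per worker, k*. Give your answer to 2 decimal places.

k* = 43.65

In steady state, investment equals break-even investment: s·k^α = (n + δ)·k.
Rearranging, k^(1−α) = s / (n + δ).
k^0.5 = 0.37 / (0.019 + 0.037) = 0.37 / 0.056 = 6.6071
k* = 6.6071^(1/0.5) ≈ 43.6538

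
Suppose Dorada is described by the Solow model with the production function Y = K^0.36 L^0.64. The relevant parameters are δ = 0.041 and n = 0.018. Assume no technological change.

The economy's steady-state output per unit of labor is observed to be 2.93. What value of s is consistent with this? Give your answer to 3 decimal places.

s ≈ 0.399

At the steady state, Δk = 0, so s·k^α = (n + δ)·k.
Since y* = [s/(n + δ)]^(α/(1−α)), we have s/(n + δ) = (y*)^((1−α)/α) = 2.93^1.7778 = 6.7608.
Therefore s = 6.7608 × (n + δ) = 6.7608 × 0.059 = 0.3989.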